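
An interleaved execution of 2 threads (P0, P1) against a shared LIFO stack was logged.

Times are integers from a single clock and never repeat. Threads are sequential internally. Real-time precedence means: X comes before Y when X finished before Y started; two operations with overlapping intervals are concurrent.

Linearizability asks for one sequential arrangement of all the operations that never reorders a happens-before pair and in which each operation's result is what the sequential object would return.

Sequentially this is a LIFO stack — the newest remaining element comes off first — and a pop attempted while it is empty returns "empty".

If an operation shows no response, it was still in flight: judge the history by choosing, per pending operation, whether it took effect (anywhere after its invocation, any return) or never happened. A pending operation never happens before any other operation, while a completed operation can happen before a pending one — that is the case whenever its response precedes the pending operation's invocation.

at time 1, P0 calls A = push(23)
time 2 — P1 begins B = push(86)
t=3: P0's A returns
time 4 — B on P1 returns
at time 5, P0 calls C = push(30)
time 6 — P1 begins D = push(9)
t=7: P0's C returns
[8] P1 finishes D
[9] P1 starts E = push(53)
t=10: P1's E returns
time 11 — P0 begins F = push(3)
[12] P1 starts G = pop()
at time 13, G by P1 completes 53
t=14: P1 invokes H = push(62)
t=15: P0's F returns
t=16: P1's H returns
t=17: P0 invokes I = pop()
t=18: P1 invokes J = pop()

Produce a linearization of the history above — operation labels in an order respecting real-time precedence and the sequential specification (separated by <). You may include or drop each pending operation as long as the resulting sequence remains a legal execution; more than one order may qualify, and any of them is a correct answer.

after step 1 (A push(23)): stack <23>
after step 2 (B push(86)): stack <23,86>
after step 3 (C push(30)): stack <23,86,30>
after step 4 (D push(9)): stack <23,86,30,9>
after step 5 (E push(53)): stack <23,86,30,9,53>
after step 6 (G pop() → 53): stack <23,86,30,9>
after step 7 (F push(3)): stack <23,86,30,9,3>
after step 8 (H push(62)): stack <23,86,30,9,3,62>

A < B < C < D < E < G < F < H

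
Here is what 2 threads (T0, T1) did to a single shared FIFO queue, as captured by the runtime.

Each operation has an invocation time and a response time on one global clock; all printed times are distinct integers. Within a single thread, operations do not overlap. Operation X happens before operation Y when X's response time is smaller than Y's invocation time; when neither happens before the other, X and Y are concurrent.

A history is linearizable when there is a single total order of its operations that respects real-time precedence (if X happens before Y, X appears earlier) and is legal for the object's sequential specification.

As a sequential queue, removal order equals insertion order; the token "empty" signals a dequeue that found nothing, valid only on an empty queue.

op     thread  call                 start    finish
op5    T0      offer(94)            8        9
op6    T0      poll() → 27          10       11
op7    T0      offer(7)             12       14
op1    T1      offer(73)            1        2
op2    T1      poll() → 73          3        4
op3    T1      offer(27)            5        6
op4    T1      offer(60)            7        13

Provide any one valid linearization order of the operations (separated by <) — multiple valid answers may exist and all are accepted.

op1 < op2 < op3 < op4 < op5 < op6 < op7

step 1: op1 offer(73) — queue <73>
step 2: op2 poll() → 73 — queue <>
step 3: op3 offer(27) — queue <27>
step 4: op4 offer(60) — queue <27,60>
step 5: op5 offer(94) — queue <27,60,94>
step 6: op6 poll() → 27 — queue <60,94>
step 7: op7 offer(7) — queue <60,94,7>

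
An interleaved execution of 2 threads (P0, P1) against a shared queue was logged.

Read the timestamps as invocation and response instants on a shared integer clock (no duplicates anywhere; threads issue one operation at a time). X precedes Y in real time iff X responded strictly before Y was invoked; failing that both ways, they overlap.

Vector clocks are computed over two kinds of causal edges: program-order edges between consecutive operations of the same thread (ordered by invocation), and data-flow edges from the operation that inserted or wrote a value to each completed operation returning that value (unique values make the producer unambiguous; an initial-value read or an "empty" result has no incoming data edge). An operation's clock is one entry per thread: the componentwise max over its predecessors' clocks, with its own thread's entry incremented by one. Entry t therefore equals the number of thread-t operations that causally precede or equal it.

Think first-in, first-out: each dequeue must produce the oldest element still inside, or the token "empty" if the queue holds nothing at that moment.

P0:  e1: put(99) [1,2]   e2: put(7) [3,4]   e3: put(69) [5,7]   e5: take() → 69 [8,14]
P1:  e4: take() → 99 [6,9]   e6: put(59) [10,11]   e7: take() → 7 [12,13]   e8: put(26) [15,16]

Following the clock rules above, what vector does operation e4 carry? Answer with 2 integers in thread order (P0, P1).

e1 (invocation 1): nothing precedes it; P0's component alone gives (1, 0)
e4 (invocation 6): componentwise max over VC(e1)=(1, 0), +1 at P1, giving (1, 1)
e2 (invocation 3): componentwise max over VC(e1)=(1, 0), +1 at P0, giving (2, 0)
e6 (invocation 10): componentwise max over VC(e4)=(1, 1), +1 at P1, giving (1, 2)
e3 (invocation 5): componentwise max over VC(e2)=(2, 0), +1 at P0, giving (3, 0)
e5 (invocation 8): componentwise max over VC(e3)=(3, 0), +1 at P0, giving (4, 0)
e7 (invocation 12): componentwise max over VC(e2)=(2, 0), VC(e6)=(1, 2), +1 at P1, giving (2, 3)
e8 (invocation 15): componentwise max over VC(e7)=(2, 3), +1 at P1, giving (2, 4)
target: VC(e4) = (1, 1)

(1, 1)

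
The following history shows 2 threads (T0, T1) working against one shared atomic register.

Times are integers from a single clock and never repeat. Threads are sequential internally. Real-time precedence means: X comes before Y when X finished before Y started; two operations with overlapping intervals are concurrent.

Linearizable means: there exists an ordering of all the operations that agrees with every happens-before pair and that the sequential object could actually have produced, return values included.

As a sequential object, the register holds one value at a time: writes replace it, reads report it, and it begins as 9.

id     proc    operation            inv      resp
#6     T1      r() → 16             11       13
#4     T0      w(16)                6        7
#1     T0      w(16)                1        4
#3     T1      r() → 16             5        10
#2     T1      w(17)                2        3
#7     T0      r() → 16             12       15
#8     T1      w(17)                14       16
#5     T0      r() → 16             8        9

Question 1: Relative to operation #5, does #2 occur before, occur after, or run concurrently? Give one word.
#2 spans [2,3], #5 spans [8,9]
resp(#2)=3 < inv(#5)=8

before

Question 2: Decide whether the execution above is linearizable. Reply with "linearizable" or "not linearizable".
a witness: #1, #2, #4, #3, #5, #6, #7, #8
after step 1 (#1 w(16)): value 16
after step 2 (#2 w(17)): value 17
after step 3 (#4 w(16)): value 16
after step 4 (#3 r() → 16): value 16
after step 5 (#5 r() → 16): value 16
after step 6 (#6 r() → 16): value 16
after step 7 (#7 r() → 16): value 16
after step 8 (#8 w(17)): value 17

linearizable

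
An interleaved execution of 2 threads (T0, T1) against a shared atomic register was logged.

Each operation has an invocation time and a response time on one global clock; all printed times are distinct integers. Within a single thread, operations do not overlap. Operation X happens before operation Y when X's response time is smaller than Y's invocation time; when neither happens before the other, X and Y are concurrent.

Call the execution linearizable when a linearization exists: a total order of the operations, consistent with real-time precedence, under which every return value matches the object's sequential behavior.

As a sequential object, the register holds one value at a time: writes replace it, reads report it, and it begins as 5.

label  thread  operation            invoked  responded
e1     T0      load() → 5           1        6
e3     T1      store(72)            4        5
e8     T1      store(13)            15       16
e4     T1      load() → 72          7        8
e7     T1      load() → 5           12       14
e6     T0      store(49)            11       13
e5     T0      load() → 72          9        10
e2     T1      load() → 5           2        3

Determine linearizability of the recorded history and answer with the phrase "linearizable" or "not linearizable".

events 1..13 are fine; event 14 — the response of e7 at time 14 — makes the prefix non-linearizable
no legal order exists: 6 real-time-consistent candidates over 7 completed atomic register operations, all rejected
one such order, e1, e2, e3, e4, e5, e6, e7, breaks at step 7 where e7 load() → 5 is illegal
one such order, e1, e2, e3, e4, e5, e7, e6, breaks at step 6 where e7 load() → 5 is illegal

not linearizable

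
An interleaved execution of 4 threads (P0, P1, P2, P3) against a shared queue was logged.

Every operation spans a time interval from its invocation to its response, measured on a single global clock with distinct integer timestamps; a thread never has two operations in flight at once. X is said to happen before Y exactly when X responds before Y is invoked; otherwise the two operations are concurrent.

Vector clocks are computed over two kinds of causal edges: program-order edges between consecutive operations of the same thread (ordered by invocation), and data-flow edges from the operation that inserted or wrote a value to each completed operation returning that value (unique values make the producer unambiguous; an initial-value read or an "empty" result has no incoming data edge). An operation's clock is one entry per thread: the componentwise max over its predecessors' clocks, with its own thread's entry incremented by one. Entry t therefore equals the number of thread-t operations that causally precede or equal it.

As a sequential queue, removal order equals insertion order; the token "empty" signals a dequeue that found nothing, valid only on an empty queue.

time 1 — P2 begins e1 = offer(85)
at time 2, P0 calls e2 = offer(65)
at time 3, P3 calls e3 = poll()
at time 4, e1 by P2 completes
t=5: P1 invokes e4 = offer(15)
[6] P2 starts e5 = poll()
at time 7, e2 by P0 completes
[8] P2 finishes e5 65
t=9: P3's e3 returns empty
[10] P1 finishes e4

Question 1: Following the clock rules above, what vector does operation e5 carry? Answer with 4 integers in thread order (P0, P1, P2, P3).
Answer: (1, 0, 2, 0)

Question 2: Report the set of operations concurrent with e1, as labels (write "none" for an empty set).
Answer: e2, e3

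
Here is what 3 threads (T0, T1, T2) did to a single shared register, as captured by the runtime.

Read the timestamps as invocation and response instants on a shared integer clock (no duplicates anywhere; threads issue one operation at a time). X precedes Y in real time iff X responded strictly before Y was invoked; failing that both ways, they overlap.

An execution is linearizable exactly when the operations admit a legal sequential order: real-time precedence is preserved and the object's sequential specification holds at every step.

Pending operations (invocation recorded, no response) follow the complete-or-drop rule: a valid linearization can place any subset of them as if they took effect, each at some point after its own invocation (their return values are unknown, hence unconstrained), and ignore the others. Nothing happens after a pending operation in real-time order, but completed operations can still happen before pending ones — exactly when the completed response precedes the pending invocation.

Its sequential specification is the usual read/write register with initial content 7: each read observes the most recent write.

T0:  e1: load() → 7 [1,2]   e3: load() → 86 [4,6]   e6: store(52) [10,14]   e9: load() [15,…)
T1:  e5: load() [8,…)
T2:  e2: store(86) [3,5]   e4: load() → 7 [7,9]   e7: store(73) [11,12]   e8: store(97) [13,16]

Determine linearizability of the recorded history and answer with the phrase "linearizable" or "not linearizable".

not linearizable

the violation lands at event 9, e4's response at time 9: events 1..8 linearize, events 1..9 do not
real-time-consistent orders of the 4 completed operations: 2 — all fail the register replay
every completion of the 1 pending operation (e5) was checked; none linearizes
take e1, e2, e3, e4 (pending dropped): step 4 already fails, because e4 load() → 7 cannot occur there
take e1, e3, e2, e4 (pending dropped): step 2 already fails, because e3 load() → 86 cannot occur there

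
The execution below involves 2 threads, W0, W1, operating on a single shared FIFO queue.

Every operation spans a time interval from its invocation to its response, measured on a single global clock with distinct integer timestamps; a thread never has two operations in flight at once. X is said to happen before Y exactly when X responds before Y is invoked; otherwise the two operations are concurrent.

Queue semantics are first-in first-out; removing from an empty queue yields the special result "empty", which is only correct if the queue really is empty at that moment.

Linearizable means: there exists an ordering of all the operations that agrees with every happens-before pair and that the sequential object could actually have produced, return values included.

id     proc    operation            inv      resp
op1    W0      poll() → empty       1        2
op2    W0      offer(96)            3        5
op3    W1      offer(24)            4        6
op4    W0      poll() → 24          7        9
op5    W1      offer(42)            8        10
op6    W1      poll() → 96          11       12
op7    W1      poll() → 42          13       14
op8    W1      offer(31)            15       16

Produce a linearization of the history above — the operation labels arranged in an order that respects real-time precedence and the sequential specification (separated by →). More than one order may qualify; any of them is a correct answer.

step 1: op1 poll() → empty — queue <>
step 2: op3 offer(24) — queue <24>
step 3: op2 offer(96) — queue <24,96>
step 4: op4 poll() → 24 — queue <96>
step 5: op5 offer(42) — queue <96,42>
step 6: op6 poll() → 96 — queue <42>
step 7: op7 poll() → 42 — queue <>
step 8: op8 offer(31) — queue <31>

op1 → op3 → op2 → op4 → op5 → op6 → op7 → op8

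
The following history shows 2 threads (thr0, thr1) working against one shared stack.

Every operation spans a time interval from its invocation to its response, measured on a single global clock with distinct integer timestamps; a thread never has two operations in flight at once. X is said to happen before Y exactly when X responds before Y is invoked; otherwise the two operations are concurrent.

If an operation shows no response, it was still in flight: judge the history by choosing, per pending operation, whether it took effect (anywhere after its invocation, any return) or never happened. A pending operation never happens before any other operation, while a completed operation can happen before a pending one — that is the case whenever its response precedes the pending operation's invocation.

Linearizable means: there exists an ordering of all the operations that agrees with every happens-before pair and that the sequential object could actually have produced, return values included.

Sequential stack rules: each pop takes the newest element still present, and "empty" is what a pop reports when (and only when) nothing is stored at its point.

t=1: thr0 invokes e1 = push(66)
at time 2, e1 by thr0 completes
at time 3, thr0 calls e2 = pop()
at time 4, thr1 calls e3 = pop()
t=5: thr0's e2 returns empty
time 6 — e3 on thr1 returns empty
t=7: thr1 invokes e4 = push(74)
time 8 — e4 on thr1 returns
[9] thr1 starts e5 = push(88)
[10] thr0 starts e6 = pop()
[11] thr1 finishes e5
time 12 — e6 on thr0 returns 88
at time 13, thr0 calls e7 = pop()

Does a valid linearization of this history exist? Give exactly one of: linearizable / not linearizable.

not linearizable

already the first 6 events (up to e3's response at time 6) admit no linearization; the first 5 still do
3 completed operations, 2 real-time-consistent orders — every stack replay fails
take e1, e2, e3: step 2 already fails, because e2 pop() → empty cannot occur there
take e1, e3, e2: step 2 already fails, because e3 pop() → empty cannot occur there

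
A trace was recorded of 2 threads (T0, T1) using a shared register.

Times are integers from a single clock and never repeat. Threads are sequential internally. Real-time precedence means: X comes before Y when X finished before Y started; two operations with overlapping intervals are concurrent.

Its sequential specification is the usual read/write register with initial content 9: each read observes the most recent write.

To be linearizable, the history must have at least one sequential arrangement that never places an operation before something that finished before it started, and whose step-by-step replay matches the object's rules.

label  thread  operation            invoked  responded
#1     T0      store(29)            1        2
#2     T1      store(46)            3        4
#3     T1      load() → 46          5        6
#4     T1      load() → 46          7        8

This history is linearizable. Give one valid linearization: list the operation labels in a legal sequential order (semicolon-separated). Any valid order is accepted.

step 1: #1 store(29) — value 29
step 2: #2 store(46) — value 46
step 3: #3 load() → 46 — value 46
step 4: #4 load() → 46 — value 46

#1; #2; #3; #4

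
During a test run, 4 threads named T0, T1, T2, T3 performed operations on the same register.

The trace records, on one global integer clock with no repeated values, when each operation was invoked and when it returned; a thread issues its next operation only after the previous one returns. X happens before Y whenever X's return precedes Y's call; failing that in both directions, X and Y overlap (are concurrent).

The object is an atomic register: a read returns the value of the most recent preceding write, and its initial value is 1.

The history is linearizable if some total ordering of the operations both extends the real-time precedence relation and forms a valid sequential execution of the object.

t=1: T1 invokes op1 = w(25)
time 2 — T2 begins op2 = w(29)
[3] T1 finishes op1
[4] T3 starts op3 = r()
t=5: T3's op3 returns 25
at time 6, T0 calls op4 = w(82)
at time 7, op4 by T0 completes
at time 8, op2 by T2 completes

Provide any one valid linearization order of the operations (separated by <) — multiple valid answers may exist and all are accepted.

op1 < op3 < op2 < op4

1. op1 w(25), leaving value 25
2. op3 r() → 25, leaving value 25
3. op2 w(29), leaving value 29
4. op4 w(82), leaving value 82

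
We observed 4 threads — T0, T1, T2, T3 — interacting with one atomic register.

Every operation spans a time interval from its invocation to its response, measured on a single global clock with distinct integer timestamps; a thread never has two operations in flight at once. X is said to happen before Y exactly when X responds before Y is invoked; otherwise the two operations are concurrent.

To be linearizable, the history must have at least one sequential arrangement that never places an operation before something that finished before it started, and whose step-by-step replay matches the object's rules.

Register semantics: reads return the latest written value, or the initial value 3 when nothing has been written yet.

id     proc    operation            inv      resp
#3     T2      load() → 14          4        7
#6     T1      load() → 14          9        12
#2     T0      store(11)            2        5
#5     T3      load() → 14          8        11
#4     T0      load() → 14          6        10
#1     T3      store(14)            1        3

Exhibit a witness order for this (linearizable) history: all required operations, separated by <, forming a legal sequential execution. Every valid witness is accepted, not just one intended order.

#2 < #1 < #3 < #4 < #5 < #6

after step 1 (#2 store(11)): value 11
after step 2 (#1 store(14)): value 14
after step 3 (#3 load() → 14): value 14
after step 4 (#4 load() → 14): value 14
after step 5 (#5 load() → 14): value 14
after step 6 (#6 load() → 14): value 14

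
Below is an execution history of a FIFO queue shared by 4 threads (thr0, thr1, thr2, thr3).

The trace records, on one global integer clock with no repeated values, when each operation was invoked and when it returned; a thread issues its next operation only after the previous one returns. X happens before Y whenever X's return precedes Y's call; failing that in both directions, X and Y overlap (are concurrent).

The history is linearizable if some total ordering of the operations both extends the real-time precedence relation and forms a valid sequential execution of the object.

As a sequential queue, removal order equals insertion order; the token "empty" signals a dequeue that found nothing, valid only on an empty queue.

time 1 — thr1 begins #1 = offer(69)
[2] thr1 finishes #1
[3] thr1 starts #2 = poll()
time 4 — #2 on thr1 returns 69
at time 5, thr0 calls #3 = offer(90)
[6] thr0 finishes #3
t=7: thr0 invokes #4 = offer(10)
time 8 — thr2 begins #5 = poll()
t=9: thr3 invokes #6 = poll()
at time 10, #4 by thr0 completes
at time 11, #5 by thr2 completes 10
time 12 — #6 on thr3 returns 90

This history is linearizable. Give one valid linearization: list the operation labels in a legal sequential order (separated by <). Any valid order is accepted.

#1 < #2 < #3 < #4 < #6 < #5

after step 1 (#1 offer(69)): queue <69>
after step 2 (#2 poll() → 69): queue <>
after step 3 (#3 offer(90)): queue <90>
after step 4 (#4 offer(10)): queue <90,10>
after step 5 (#6 poll() → 90): queue <10>
after step 6 (#5 poll() → 10): queue <>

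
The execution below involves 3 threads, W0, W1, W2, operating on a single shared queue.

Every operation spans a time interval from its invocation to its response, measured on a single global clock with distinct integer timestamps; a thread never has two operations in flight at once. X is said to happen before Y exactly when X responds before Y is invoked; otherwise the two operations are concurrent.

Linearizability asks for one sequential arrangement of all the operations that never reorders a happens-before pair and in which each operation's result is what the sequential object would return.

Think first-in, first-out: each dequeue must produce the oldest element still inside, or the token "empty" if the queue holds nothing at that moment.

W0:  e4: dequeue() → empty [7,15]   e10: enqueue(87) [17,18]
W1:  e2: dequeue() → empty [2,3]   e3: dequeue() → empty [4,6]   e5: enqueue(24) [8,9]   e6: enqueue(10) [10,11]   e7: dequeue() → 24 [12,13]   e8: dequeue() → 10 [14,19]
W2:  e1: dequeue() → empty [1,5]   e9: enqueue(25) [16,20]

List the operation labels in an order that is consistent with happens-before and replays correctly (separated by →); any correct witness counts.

e1 → e2 → e3 → e4 → e5 → e6 → e7 → e8 → e9 → e10

after step 1 (e1 dequeue() → empty): queue <>
after step 2 (e2 dequeue() → empty): queue <>
after step 3 (e3 dequeue() → empty): queue <>
after step 4 (e4 dequeue() → empty): queue <>
after step 5 (e5 enqueue(24)): queue <24>
after step 6 (e6 enqueue(10)): queue <24,10>
after step 7 (e7 dequeue() → 24): queue <10>
after step 8 (e8 dequeue() → 10): queue <>
after step 9 (e9 enqueue(25)): queue <25>
after step 10 (e10 enqueue(87)): queue <25,87>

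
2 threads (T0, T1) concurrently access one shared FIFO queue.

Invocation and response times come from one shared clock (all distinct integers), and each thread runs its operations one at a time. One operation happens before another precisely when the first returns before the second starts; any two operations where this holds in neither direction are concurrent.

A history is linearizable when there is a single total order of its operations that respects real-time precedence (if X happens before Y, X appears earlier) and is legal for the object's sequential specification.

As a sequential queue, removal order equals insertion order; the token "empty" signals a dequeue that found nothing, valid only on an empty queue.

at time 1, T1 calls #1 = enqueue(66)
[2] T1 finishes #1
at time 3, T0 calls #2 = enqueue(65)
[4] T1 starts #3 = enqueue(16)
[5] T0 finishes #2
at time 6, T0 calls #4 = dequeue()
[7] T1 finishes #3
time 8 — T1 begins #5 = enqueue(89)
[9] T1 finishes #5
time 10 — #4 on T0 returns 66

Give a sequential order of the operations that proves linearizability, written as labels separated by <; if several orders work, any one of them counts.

step 1: #1 enqueue(66) — queue <66>
step 2: #2 enqueue(65) — queue <66,65>
step 3: #3 enqueue(16) — queue <66,65,16>
step 4: #4 dequeue() → 66 — queue <65,16>
step 5: #5 enqueue(89) — queue <65,16,89>

#1 < #2 < #3 < #4 < #5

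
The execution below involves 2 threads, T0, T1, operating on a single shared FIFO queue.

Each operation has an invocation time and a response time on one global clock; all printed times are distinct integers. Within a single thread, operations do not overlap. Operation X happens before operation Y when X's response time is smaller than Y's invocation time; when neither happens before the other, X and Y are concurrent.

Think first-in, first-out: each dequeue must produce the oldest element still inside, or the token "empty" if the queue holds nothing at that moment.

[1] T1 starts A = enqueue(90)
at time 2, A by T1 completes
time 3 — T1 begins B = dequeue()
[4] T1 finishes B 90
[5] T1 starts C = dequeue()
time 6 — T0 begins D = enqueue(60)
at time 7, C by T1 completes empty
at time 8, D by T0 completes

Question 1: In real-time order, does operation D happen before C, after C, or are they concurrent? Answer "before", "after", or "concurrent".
Answer: concurrent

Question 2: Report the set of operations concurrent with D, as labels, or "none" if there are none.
Answer: C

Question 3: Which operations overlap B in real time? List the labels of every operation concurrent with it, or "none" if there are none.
Answer: none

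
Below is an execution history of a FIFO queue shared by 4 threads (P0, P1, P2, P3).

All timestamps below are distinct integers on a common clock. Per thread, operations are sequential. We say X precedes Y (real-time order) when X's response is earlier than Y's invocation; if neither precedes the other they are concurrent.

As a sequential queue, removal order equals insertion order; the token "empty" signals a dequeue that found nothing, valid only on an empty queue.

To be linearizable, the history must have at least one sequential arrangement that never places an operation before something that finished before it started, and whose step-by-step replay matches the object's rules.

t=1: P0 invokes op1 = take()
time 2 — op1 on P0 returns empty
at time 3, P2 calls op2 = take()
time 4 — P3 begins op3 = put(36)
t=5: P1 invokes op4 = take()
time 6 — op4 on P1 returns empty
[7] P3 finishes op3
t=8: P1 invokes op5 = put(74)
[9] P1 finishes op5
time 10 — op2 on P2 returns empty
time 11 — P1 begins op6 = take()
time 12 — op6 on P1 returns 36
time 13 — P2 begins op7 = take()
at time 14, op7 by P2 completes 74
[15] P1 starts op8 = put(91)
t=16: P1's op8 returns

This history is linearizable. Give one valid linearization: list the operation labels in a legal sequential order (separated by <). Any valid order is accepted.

op1 < op2 < op4 < op3 < op5 < op6 < op7 < op8

1. op1 take() → empty, leaving queue <>
2. op2 take() → empty, leaving queue <>
3. op4 take() → empty, leaving queue <>
4. op3 put(36), leaving queue <36>
5. op5 put(74), leaving queue <36,74>
6. op6 take() → 36, leaving queue <74>
7. op7 take() → 74, leaving queue <>
8. op8 put(91), leaving queue <91>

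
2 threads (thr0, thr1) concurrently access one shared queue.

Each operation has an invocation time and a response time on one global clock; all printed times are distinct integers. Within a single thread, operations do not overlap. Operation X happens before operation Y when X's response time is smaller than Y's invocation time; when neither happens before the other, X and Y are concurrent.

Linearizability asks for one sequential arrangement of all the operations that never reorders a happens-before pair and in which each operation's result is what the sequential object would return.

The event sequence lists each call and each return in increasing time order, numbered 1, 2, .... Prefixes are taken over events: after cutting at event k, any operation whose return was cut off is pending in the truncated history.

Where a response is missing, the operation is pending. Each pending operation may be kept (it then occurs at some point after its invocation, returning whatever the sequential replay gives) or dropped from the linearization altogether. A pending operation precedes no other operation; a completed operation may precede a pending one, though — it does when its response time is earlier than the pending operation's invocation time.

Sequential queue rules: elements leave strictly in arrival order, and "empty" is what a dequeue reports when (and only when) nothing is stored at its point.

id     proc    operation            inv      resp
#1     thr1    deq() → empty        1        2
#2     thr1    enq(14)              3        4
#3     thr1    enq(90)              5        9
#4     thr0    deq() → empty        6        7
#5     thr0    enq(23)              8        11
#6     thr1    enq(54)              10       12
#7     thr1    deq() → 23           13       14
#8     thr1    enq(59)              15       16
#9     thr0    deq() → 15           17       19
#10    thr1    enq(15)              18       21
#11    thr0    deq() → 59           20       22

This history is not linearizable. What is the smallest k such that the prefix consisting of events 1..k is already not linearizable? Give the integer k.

events 1..6 are linearizable; a witness order is #1, #2:
step 1: #1 deq() → empty — queue <>
step 2: #2 enq(14) — queue <14>
with event 7 included (#4 responding at time 7), all real-time-consistent orders fail
no completion choice of the 1 pending operation (#3) rescues it — every subset was tried
for example #1, #2, #4 (pending dropped) fails at step 3: #4 deq() → empty is not legal there

7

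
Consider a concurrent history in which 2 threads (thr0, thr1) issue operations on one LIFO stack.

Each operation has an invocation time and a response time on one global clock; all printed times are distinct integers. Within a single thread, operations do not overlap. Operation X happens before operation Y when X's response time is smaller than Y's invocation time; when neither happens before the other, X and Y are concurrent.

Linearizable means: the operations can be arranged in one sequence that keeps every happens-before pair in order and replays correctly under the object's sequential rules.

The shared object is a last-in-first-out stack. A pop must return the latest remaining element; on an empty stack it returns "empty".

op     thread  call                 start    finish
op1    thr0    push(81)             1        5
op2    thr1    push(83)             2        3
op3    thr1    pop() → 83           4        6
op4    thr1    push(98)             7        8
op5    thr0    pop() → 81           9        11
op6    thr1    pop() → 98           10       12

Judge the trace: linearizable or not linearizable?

linearizable

witness order: op1, op2, op3, op4, op6, op5
after step 1 (op1 push(81)): stack <81>
after step 2 (op2 push(83)): stack <81,83>
after step 3 (op3 pop() → 83): stack <81>
after step 4 (op4 push(98)): stack <81,98>
after step 5 (op6 pop() → 98): stack <81>
after step 6 (op5 pop() → 81): stack <>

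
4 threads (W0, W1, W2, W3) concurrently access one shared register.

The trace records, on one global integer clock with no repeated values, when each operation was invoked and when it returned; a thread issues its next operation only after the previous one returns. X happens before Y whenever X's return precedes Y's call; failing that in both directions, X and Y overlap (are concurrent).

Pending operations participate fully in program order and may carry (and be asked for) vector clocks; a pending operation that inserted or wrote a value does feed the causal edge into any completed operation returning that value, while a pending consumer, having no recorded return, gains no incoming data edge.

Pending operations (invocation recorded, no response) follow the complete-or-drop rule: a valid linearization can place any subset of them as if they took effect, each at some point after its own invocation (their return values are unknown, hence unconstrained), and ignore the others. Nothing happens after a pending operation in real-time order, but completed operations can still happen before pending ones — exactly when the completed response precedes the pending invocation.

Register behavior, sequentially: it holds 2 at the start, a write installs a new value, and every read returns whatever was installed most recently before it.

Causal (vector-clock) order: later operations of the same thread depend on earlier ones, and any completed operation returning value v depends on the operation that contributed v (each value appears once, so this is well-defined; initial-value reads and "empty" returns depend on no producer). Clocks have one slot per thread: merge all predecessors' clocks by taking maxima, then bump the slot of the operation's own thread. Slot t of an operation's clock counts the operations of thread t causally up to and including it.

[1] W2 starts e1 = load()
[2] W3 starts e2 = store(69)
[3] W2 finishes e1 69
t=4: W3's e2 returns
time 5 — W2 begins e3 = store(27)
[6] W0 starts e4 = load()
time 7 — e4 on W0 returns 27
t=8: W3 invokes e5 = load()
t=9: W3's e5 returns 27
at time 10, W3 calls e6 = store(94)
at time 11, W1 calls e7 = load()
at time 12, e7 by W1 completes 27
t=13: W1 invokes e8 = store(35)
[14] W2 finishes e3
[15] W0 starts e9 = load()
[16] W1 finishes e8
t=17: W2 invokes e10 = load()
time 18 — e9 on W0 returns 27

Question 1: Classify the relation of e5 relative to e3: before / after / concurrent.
concurrent

e5 spans [8,9], e3 spans [5,14]
the intervals overlap in both directions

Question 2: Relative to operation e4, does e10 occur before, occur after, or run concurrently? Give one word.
after

e10 spans [17,…), e4 spans [6,7]
resp(e4)=7 < inv(e10)=17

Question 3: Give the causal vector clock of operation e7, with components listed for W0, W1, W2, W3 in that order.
(0, 1, 2, 1)

root op e2, invoked 2: fresh clock plus W3's own tick → (0, 0, 0, 1)
from VC(e2)=(0, 0, 0, 1), e1 (invoked 1) maxes components and bumps W2 → (0, 0, 1, 1)
from VC(e1)=(0, 0, 1, 1), e3 (invoked 5) maxes components and bumps W2 → (0, 0, 2, 1)
from VC(e2)=(0, 0, 0, 1), VC(e3)=(0, 0, 2, 1), e5 (invoked 8) maxes components and bumps W3 → (0, 0, 2, 2)
from VC(e3)=(0, 0, 2, 1), e10 (invoked 17) maxes components and bumps W2 → (0, 0, 3, 1)
from VC(e3)=(0, 0, 2, 1), e7 (invoked 11) maxes components and bumps W1 → (0, 1, 2, 1)
from VC(e3)=(0, 0, 2, 1), e4 (invoked 6) maxes components and bumps W0 → (1, 0, 2, 1)
from VC(e5)=(0, 0, 2, 2), e6 (invoked 10) maxes components and bumps W3 → (0, 0, 2, 3)
from VC(e7)=(0, 1, 2, 1), e8 (invoked 13) maxes components and bumps W1 → (0, 2, 2, 1)
from VC(e3)=(0, 0, 2, 1), VC(e4)=(1, 0, 2, 1), e9 (invoked 15) maxes components and bumps W0 → (2, 0, 2, 1)
target: VC(e7) = (0, 1, 2, 1)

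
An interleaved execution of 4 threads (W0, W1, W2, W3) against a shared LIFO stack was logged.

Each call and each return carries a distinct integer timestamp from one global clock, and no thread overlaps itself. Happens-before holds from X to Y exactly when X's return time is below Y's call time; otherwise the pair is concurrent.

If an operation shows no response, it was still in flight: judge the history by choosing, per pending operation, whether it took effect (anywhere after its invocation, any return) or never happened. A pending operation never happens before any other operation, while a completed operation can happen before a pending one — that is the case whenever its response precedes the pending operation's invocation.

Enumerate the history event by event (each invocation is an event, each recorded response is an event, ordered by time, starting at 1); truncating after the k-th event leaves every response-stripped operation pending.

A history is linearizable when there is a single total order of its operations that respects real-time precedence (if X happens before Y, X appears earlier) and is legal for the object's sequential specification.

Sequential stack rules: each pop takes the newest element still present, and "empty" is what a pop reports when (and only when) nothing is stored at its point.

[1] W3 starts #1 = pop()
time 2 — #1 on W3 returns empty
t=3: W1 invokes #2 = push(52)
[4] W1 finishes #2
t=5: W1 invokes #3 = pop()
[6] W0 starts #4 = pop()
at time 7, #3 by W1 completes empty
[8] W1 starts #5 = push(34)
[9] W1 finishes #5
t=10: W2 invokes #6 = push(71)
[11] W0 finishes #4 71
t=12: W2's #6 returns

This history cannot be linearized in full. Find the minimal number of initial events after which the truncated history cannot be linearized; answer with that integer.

one valid order for events 1..10 is #1, #2, #4, #3, #5:
1. #1 pop() → empty, leaving stack <>
2. #2 push(52), leaving stack <52>
3. #4 pop() (pending, included), leaving stack <>
4. #3 pop() → empty, leaving stack <>
5. #5 push(34), leaving stack <34>
include event 11 — #4 responding at 11 — and every candidate order breaks
completion choices over the 1 pending operation (#6) were checked; none helps
for example #1, #2, #3, #4, #5 (pending dropped) fails at step 3: #3 pop() → empty is not legal there
for example #1, #2, #3, #5, #4 (pending dropped) fails at step 3: #3 pop() → empty is not legal there

11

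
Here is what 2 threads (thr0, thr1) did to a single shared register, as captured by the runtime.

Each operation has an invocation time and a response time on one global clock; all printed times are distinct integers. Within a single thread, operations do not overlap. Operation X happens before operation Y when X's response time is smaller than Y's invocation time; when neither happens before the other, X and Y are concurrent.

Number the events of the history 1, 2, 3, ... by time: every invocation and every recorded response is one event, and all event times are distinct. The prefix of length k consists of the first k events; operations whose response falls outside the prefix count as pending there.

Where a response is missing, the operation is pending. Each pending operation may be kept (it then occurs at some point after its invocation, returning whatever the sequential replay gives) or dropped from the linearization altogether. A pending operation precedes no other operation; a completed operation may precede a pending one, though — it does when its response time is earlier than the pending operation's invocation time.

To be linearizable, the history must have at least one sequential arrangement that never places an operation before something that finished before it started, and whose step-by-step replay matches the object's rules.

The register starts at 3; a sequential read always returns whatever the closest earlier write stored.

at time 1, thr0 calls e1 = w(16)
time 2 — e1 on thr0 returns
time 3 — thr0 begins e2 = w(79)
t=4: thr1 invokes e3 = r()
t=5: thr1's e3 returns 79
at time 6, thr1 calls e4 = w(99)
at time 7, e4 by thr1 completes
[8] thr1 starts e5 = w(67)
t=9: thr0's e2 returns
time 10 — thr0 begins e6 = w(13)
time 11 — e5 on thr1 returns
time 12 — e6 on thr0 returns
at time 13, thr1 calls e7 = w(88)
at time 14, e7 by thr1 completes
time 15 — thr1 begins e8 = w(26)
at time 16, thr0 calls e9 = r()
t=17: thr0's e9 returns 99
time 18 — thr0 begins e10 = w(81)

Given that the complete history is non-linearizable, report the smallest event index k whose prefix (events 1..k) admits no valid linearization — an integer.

events 1..16 are linearizable, e.g. via e1, e2, e3, e4, e5, e6, e7:
step 1: e1 w(16) — value 16
step 2: e2 w(79) — value 79
step 3: e3 r() → 79 — value 79
step 4: e4 w(99) — value 99
step 5: e5 w(67) — value 67
step 6: e6 w(13) — value 13
step 7: e7 w(88) — value 88
include event 17 — e9 responding at 17 — and every candidate order breaks
no escape via the 1 pending operation (e8): every completion choice fails
e.g. e1, e2, e3, e4, e5, e6, e7, e9 (pending dropped): illegal at step 8, since e9 r() → 99 cannot apply there
e.g. e1, e2, e3, e4, e6, e5, e7, e9 (pending dropped): illegal at step 8, since e9 r() → 99 cannot apply there

17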